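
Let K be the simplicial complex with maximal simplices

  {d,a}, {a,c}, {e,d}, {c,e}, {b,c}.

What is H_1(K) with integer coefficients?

Order the vertices as a < b < c < d < e. Listing each simplex with vertices in this order, K has dimension 1 with simplices:

  0-simplices (5): a, b, c, d, e
  1-simplices (5): ac, ad, bc, ce, de

so the chain groups are C_0 ≅ Z^5, C_1 ≅ Z^5.

Boundary ∂_1: C_1 → C_0 is given by ∂[p,q] = [q] − [p]. For instance
  ∂ad = d − a.
As a 5×5 matrix over Z this has rank 4, with invariant factors (1,1,1,1).

Now H_k = ker ∂_k / im ∂_{k+1}, so:

  H_1: rank ker ∂_1 − rank ∂_2 = (5 − 4) − 0 = 1, and there is no ∂_2, so H_1 ≅ Z.

H_1 ≅ Z.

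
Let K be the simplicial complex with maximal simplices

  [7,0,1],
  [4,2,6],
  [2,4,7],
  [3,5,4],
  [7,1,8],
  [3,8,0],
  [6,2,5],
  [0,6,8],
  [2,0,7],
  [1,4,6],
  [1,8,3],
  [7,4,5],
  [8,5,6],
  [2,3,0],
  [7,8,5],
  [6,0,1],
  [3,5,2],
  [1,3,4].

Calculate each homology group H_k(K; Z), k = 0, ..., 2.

We work with the vertex ordering 0 < 1 < 2 < 3 < 4 < 5 < 6 < 7 < 8. The simplices of K, each written with vertices in increasing order, are:

  0-simplices (9): [0], [1], [2], [3], [4], [5], [6], [7], [8]
  1-simplices (27): (27 of them)
  2-simplices (18): [0,1,6], [0,1,7], [0,2,3], [0,2,7], [0,3,8], [0,6,8], [1,3,4], [1,3,8], [1,4,6], [1,7,8], [2,3,5], [2,4,6], [2,4,7], [2,5,6], [3,4,5], [4,5,7], [5,6,8], [5,7,8]

so the chain groups are C_0 ≅ Z^9, C_1 ≅ Z^27, C_2 ≅ Z^18.

∂_1: C_1 → C_0 is given by ∂[p,q] = [q] − [p]. For instance
  ∂[1,4] = [4] − [1].
As a 9×27 matrix over Z this has rank 8, with invariant factors (1,1,1,1,1,1,1,1).

The boundary map ∂_2: C_2 → C_1 maps a triangle to the signed sum of its edges. For instance
  ∂[0,6,8] = [6,8] − [0,8] + [0,6],
  ∂[0,1,6] = [1,6] − [0,6] + [0,1].
This gives a 27×18 integer matrix of rank 18; reducing to Smith normal form yields diagonal entries (1,1,1,1,1,1,1,1,1,1,1,1,1,1,1,1,1,2).

Now H_k = ker ∂_k / im ∂_{k+1}, so:

  H_0: rank C_0 − rank ∂_1 = 9 − 8 = 1, and the invariant factors of ∂_1 are all 1, so H_0 ≅ Z.
  H_1: rank ker ∂_1 − rank ∂_2 = (27 − 8) − 18 = 1, and ∂_2 has invariant factor 2 > 1, so H_1 ≅ Z ⊕ Z_2.
  H_2: rank ker ∂_2 − rank ∂_3 = (18 − 18) − 0 = 0, and there is no ∂_3, so H_2 ≅ 0.

H_0 = Z,  H_1 = Z ⊕ Z_2,  H_2 = 0.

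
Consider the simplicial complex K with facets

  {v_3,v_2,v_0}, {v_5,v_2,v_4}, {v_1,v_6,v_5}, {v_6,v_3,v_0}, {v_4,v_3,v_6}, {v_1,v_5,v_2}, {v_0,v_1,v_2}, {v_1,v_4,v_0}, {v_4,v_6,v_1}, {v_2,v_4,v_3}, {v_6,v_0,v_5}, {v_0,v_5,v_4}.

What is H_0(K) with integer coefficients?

H_0 ≅ Z.

K has 7 vertices, 18 edges, 12 triangles.
rank ∂_0 = 0, rank ∂_1 = 6 ⇒ b_0 = 7 − 0 − 6 = 1; all invariant factors of ∂_1 are 1 so no torsion. So H_0 ≅ Z.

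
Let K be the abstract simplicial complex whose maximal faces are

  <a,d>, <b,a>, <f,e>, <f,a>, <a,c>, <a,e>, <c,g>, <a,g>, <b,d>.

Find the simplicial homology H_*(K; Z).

Fix the vertex order a < b < c < d < e < f < g and write every simplex with vertices in increasing order. Then dim K = 1 and the simplices of K are:

  0-simplices (7): a, b, c, d, e, f, g
  1-simplices (9): ab, ac, ad, ae, af, ag, bd, cg, ef

Hence C_0 ≅ Z^7, C_1 ≅ Z^9.

The boundary map ∂_1: C_1 → C_0 maps an edge to its endpoints' difference, ∂[p,q] = q − p.
As a 7×9 matrix over Z this has rank 6, with invariant factors (1,1,1,1,1,1).

From H_k ≅ ker(∂_k) / im(∂_{k+1}) we obtain:

  H_0: rank C_0 − rank ∂_1 = 7 − 6 = 1, and the invariant factors of ∂_1 are all 1, so H_0 ≅ Z.
  H_1: rank ker ∂_1 − rank ∂_2 = (9 − 6) − 0 = 3, and there is no ∂_2, so H_1 ≅ Z^3.

As a check, the Euler characteristic is 7 − 9 = -2, which agrees with 1 − 3 = -2.

H_0 = Z,  H_1 = Z^3.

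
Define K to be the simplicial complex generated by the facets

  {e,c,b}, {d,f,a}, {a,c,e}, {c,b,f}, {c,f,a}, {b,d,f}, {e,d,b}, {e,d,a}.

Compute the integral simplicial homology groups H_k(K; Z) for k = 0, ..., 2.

Take the total order a < b < c < d < e < f on the vertex set. Then K (dimension 2) consists of the simplices:

  0-simplices (6): a, b, c, d, e, f
  1-simplices (12): ac, ad, ae, af, bc, bd, be, bf, ce, cf, de, df
  2-simplices (8): ace, acf, ade, adf, bce, bcf, bde, bdf

so the chain groups are C_0 ≅ Z^6, C_1 ≅ Z^12, C_2 ≅ Z^8.

The boundary map ∂_1: C_1 → C_0 is given by ∂[p,q] = [q] − [p]. For instance
  ∂bc = c − b.
The resulting 6×12 matrix has rank 5, and its Smith normal form has invariant factors (1,1,1,1,1).

The boundary map ∂_2: C_2 → C_1 sends each 2-simplex [p,q,r] to [q,r] − [p,r] + [p,q]. For instance
  ∂adf = df − af + ad,
  ∂acf = cf − af + ac.
This gives a 12×8 integer matrix of rank 7; reducing to Smith normal form yields diagonal entries (1,1,1,1,1,1,1).

Reading off H_k = ker ∂_k / im ∂_{k+1}:

  H_0: rank C_0 − rank ∂_1 = 6 − 5 = 1, and the invariant factors of ∂_1 are all 1, so H_0 = Z.
  H_1: rank ker ∂_1 − rank ∂_2 = (12 − 5) − 7 = 0, and the invariant factors of ∂_2 are all 1, so H_1 = 0.
  H_2: rank ker ∂_2 − rank ∂_3 = (8 − 7) − 0 = 1, and there is no ∂_3, so H_2 = Z.

H_0 ≅ Z,  H_1 = 0,  H_2 ≅ Z.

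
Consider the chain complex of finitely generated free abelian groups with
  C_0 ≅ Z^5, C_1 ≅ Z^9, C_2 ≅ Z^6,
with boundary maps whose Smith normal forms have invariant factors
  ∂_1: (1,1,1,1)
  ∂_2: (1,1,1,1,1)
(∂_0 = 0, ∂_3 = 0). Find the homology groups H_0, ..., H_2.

H_0 ≅ Z,  H_1 = 0,  H_2 ≅ Z.

H_0: b_0 = 5 − 0 − 4 = 1; torsion from ∂_1 factors > 1: none. So H_0 ≅ Z.
H_1: b_1 = 9 − 4 − 5 = 0; torsion from ∂_2 factors > 1: none. So H_1 ≅ 0.
H_2: b_2 = 6 − 5 − 0 = 1; torsion from ∂_3 factors > 1: none. So H_2 ≅ Z.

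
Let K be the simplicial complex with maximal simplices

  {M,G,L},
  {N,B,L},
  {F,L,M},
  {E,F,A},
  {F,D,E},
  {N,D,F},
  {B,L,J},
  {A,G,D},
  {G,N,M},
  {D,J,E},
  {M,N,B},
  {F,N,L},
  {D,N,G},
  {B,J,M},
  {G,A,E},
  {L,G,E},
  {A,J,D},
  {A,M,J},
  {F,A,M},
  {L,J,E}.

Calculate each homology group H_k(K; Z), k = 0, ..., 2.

H_0 ≅ Z,  H_1 ≅ Z ⊕ Z/2,  H_2 = 0.

K has 10 vertices, 30 edges, 20 triangles.
rank ∂_0 = 0, rank ∂_1 = 9 ⇒ b_0 = 10 − 0 − 9 = 1; all invariant factors of ∂_1 are 1 so no torsion. So H_0 ≅ Z.
rank ∂_1 = 9, rank ∂_2 = 20 ⇒ b_1 = 30 − 9 − 20 = 1; ∂_2 has invariant factor(s) [2] giving torsion. So H_1 ≅ Z ⊕ Z/2.
rank ∂_2 = 20, rank ∂_3 = 0 ⇒ b_2 = 20 − 20 − 0 = 0. So H_2 ≅ 0.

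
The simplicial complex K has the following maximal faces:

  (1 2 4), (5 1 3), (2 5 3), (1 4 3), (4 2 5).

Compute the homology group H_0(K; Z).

Fix the vertex order 1 < 2 < 3 < 4 < 5 and write every simplex with vertices in increasing order. Then dim K = 2 and the simplices of K are:

  0-simplices (5): [1], [2], [3], [4], [5]
  1-simplices (10): [1,2], [1,3], [1,4], [1,5], [2,3], [2,4], [2,5], [3,4], [3,5], [4,5]
  2-simplices (5): [1,2,4], [1,3,4], [1,3,5], [2,3,5], [2,4,5]

Hence C_0 ≅ Z^5, C_1 ≅ Z^10, C_2 ≅ Z^5.

∂_1: C_1 → C_0 sends each edge [p,q] (with p < q) to q − p.
As a 5×10 matrix over Z this has rank 4, with invariant factors (1,1,1,1).

Boundary ∂_2: C_2 → C_1 sends each 2-simplex [p,q,r] to [q,r] − [p,r] + [p,q]. For instance
  ∂[2,3,5] = [3,5] − [2,5] + [2,3],
  ∂[2,4,5] = [4,5] − [2,5] + [2,4].
This gives a 10×5 integer matrix of rank 5; reducing to Smith normal form yields diagonal entries (1,1,1,1,1).

From H_k ≅ ker(∂_k) / im(∂_{k+1}) we obtain:

  H_0: rank C_0 − rank ∂_1 = 5 − 4 = 1, and the invariant factors of ∂_1 are all 1, so H_0 ≅ Z.

(K is a triangulation of the Möbius band.)

H_0 = Z.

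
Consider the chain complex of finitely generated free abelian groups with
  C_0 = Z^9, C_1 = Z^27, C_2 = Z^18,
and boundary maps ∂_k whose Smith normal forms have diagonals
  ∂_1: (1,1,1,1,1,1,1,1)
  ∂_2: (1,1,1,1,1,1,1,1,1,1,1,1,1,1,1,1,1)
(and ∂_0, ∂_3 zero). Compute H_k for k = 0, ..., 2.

H_0: b_0 = 9 − 0 − 8 = 1; torsion from ∂_1 factors > 1: none. So H_0 ≅ Z.
H_1: b_1 = 27 − 8 − 17 = 2; torsion from ∂_2 factors > 1: none. So H_1 ≅ Z^2.
H_2: b_2 = 18 − 17 − 0 = 1; torsion from ∂_3 factors > 1: none. So H_2 ≅ Z.

H_0 ≅ Z,  H_1 ≅ Z^2,  H_2 ≅ Z.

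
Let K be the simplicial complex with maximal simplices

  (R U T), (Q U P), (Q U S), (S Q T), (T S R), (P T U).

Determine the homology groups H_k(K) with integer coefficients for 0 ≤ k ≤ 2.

K has 6 vertices, 12 edges, 6 triangles.
rank ∂_0 = 0, rank ∂_1 = 5 ⇒ b_0 = 6 − 0 − 5 = 1; all invariant factors of ∂_1 are 1 so no torsion. So H_0 = Z.
rank ∂_1 = 5, rank ∂_2 = 6 ⇒ b_1 = 12 − 5 − 6 = 1; all invariant factors of ∂_2 are 1 so no torsion. So H_1 = Z.
rank ∂_2 = 6, rank ∂_3 = 0 ⇒ b_2 = 6 − 6 − 0 = 0. So H_2 = 0.

H_0 = Z,  H_1 = Z,  H_2 = 0.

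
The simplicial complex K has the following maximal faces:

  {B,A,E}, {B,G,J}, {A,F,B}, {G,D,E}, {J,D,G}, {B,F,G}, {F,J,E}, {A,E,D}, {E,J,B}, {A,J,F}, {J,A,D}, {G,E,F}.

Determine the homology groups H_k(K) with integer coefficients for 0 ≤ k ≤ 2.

Fix the vertex order A < B < D < E < F < G < J and write every simplex with vertices in increasing order. Then dim K = 2 and the simplices of K are:

  0-simplices (7): A, B, D, E, F, G, J
  1-simplices (18): AB, AD, AE, AF, AJ, BE, BF, BG, BJ, DE, DG, DJ, EF, EG, EJ, FG, FJ, GJ
  2-simplices (12): ABE, ABF, ADE, ADJ, AFJ, BEJ, BFG, BGJ, DEG, DGJ, EFG, EFJ

giving chain groups C_0 ≅ Z^7, C_1 ≅ Z^18, C_2 ≅ Z^12.

The boundary map ∂_1: C_1 → C_0 is given by ∂[p,q] = [q] − [p].
The resulting 7×18 matrix has rank 6, and its Smith normal form has invariant factors (1,1,1,1,1,1).

The boundary map ∂_2: C_2 → C_1 maps a triangle to the signed sum of its edges. For instance
  ∂ADE = DE − AE + AD,
  ∂EFJ = FJ − EJ + EF.
This gives a 18×12 integer matrix of rank 12; reducing to Smith normal form yields diagonal entries (1,1,1,1,1,1,1,1,1,1,1,2).

Reading off H_k = ker ∂_k / im ∂_{k+1}:

  H_0: rank C_0 − rank ∂_1 = 7 − 6 = 1, and the invariant factors of ∂_1 are all 1, so H_0 ≅ Z.
  H_1: rank ker ∂_1 − rank ∂_2 = (18 − 6) − 12 = 0, and ∂_2 has invariant factor 2 > 1, so H_1 ≅ Z/2.
  H_2: rank ker ∂_2 − rank ∂_3 = (12 − 12) − 0 = 0, and there is no ∂_3, so H_2 ≅ 0.

As a check, the Euler characteristic is 7 − 18 + 12 = 1, which agrees with 1 − 0 + 0 = 1.
(K is a triangulation of the real projective plane RP^2.)

H_0 ≅ Z,  H_1 ≅ Z/2,  H_2 = 0.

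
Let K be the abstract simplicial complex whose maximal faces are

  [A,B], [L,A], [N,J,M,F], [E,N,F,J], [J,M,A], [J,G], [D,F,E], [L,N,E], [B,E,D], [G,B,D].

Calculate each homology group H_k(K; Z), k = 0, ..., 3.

H_0 = Z,  H_1 = Z^3,  H_2 = 0,  H_3 = 0.

Order the vertices as A < B < D < E < F < G < J < L < M < N. Listing each simplex with vertices in this order, K has dimension 3 with simplices:

  0-simplices (10): A, B, D, E, F, G, J, L, M, N
  1-simplices (22): AB, AJ, AL, AM, BD, BE, BG, DE, DF, DG, EF, EJ, EL, EN, FJ, FM, FN, GJ, JM, JN, LN, MN
  2-simplices (12): AJM, BDE, BDG, DEF, EFJ, EFN, EJN, ELN, FJM, FJN, FMN, JMN
  3-simplices (2): EFJN, FJMN

Hence C_0 ≅ Z^10, C_1 ≅ Z^22, C_2 ≅ Z^12, C_3 ≅ Z^2.

The boundary map ∂_1: C_1 → C_0 sends each edge [p,q] (with p < q) to q − p.
As a 10×22 matrix over Z this has rank 9, with invariant factors (1,1,1,1,1,1,1,1,1).

Boundary ∂_2: C_2 → C_1 acts by ∂[p,q,r] = [q,r] − [p,r] + [p,q]. For instance
  ∂ELN = LN − EN + EL,
  ∂FJN = JN − FN + FJ.
As a 22×12 matrix over Z this has rank 10, with invariant factors (1,1,1,1,1,1,1,1,1,1).

∂_3: C_3 → C_2 sends each 3-simplex σ to the alternating sum Σ_i (−1)^i (σ with its i-th vertex removed). For instance
  ∂FJMN = JMN − FMN + FJN − FJM,
  ∂EFJN = FJN − EJN + EFN − EFJ.
This gives a 12×2 integer matrix of rank 2; reducing to Smith normal form yields diagonal entries (1,1).

Reading off H_k = ker ∂_k / im ∂_{k+1}:

  H_0: rank C_0 − rank ∂_1 = 10 − 9 = 1, and the invariant factors of ∂_1 are all 1, so H_0 = Z.
  H_1: rank ker ∂_1 − rank ∂_2 = (22 − 9) − 10 = 3, and the invariant factors of ∂_2 are all 1, so H_1 = Z^3.
  H_2: rank ker ∂_2 − rank ∂_3 = (12 − 10) − 2 = 0, and the invariant factors of ∂_3 are all 1, so H_2 = 0.
  H_3: rank ker ∂_3 − rank ∂_4 = (2 − 2) − 0 = 0, and there is no ∂_4, so H_3 = 0.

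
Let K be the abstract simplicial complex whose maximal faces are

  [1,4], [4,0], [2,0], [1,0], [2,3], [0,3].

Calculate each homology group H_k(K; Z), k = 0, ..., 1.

H_0 = Z,  H_1 = Z^2.

We work with the vertex ordering 0 < 1 < 2 < 3 < 4. The simplices of K, each written with vertices in increasing order, are:

  0-simplices (5): [0], [1], [2], [3], [4]
  1-simplices (6): [0,1], [0,2], [0,3], [0,4], [1,4], [2,3]

giving chain groups C_0 ≅ Z^5, C_1 ≅ Z^6.

∂_1: C_1 → C_0 is given by ∂[p,q] = [q] − [p]. For instance
  ∂[0,3] = [3] − [0].
The resulting 5×6 matrix has rank 4, and its Smith normal form has invariant factors (1,1,1,1).

Reading off H_k = ker ∂_k / im ∂_{k+1}:

  H_0: rank C_0 − rank ∂_1 = 5 − 4 = 1, and the invariant factors of ∂_1 are all 1, so H_0 ≅ Z.
  H_1: rank ker ∂_1 − rank ∂_2 = (6 − 4) − 0 = 2, and there is no ∂_2, so H_1 ≅ Z^2.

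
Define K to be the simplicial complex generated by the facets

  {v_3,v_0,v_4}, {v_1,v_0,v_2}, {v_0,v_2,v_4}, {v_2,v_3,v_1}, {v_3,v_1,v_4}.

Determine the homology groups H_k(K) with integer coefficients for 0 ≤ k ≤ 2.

We work with the vertex ordering v_0 < v_1 < v_2 < v_3 < v_4. The simplices of K, each written with vertices in increasing order, are:

  0-simplices (5): [v_0], [v_1], [v_2], [v_3], [v_4]
  1-simplices (10): [v_0,v_1], [v_0,v_2], [v_0,v_3], [v_0,v_4], [v_1,v_2], [v_1,v_3], [v_1,v_4], [v_2,v_3], [v_2,v_4], [v_3,v_4]
  2-simplices (5): [v_0,v_1,v_2], [v_0,v_2,v_4], [v_0,v_3,v_4], [v_1,v_2,v_3], [v_1,v_3,v_4]

giving chain groups C_0 ≅ Z^5, C_1 ≅ Z^10, C_2 ≅ Z^5.

∂_1: C_1 → C_0 maps an edge to its endpoints' difference, ∂[p,q] = q − p. For instance
  ∂[v_1,v_3] = [v_3] − [v_1].
As a 5×10 matrix over Z this has rank 4, with invariant factors (1,1,1,1).

∂_2: C_2 → C_1 maps a triangle to the signed sum of its edges. For instance
  ∂[v_1,v_3,v_4] = [v_3,v_4] − [v_1,v_4] + [v_1,v_3],
  ∂[v_0,v_1,v_2] = [v_1,v_2] − [v_0,v_2] + [v_0,v_1].
This gives a 10×5 integer matrix of rank 5; reducing to Smith normal form yields diagonal entries (1,1,1,1,1).

Computing H_k = (kernel of ∂_k) / (image of ∂_{k+1}):

  H_0: rank C_0 − rank ∂_1 = 5 − 4 = 1, and the invariant factors of ∂_1 are all 1, so H_0 ≅ Z.
  H_1: rank ker ∂_1 − rank ∂_2 = (10 − 4) − 5 = 1, and the invariant factors of ∂_2 are all 1, so H_1 ≅ Z.
  H_2: rank ker ∂_2 − rank ∂_3 = (5 − 5) − 0 = 0, and there is no ∂_3, so H_2 ≅ 0.

H_0 ≅ Z,  H_1 ≅ Z,  H_2 = 0.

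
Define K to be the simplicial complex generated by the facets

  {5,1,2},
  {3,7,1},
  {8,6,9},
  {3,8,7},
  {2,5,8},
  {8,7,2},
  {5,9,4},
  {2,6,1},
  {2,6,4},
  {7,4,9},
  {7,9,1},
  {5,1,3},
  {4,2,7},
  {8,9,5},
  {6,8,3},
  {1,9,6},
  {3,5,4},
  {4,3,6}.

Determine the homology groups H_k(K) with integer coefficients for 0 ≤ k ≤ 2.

K has 9 vertices, 27 edges, 18 triangles.
rank ∂_0 = 0, rank ∂_1 = 8 ⇒ b_0 = 9 − 0 − 8 = 1; all invariant factors of ∂_1 are 1 so no torsion. So H_0 = Z.
rank ∂_1 = 8, rank ∂_2 = 17 ⇒ b_1 = 27 − 8 − 17 = 2; all invariant factors of ∂_2 are 1 so no torsion. So H_1 = Z^2.
rank ∂_2 = 17, rank ∂_3 = 0 ⇒ b_2 = 18 − 17 − 0 = 1. So H_2 = Z.

H_0 = Z,  H_1 = Z^2,  H_2 = Z.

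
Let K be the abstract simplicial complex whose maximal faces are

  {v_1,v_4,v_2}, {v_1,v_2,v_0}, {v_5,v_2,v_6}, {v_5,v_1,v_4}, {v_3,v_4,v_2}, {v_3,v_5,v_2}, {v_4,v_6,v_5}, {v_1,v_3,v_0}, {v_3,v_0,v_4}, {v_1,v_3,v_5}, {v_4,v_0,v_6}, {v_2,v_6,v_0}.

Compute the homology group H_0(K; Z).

H_0 ≅ Z.

Fix the vertex order v_0 < v_1 < v_2 < v_3 < v_4 < v_5 < v_6 and write every simplex with vertices in increasing order. Then dim K = 2 and the simplices of K are:

  0-simplices (7): [v_0], [v_1], [v_2], [v_3], [v_4], [v_5], [v_6]
  1-simplices (18): (18 of them)
  2-simplices (12): (12 of them)

giving chain groups C_0 ≅ Z^7, C_1 ≅ Z^18, C_2 ≅ Z^12.

Boundary ∂_1: C_1 → C_0 maps an edge to its endpoints' difference, ∂[p,q] = q − p. For instance
  ∂[v_0,v_3] = [v_3] − [v_0].
The resulting 7×18 matrix has rank 6, and its Smith normal form has invariant factors (1,1,1,1,1,1).

Boundary ∂_2: C_2 → C_1 sends each 2-simplex [p,q,r] to [q,r] − [p,r] + [p,q]. For instance
  ∂[v_0,v_4,v_6] = [v_4,v_6] − [v_0,v_6] + [v_0,v_4],
  ∂[v_0,v_3,v_4] = [v_3,v_4] − [v_0,v_4] + [v_0,v_3].
This gives a 18×12 integer matrix of rank 12; reducing to Smith normal form yields diagonal entries (1,1,1,1,1,1,1,1,1,1,1,2).

Now H_k = ker ∂_k / im ∂_{k+1}, so:

  H_0: rank C_0 − rank ∂_1 = 7 − 6 = 1, and the invariant factors of ∂_1 are all 1, so H_0 ≅ Z.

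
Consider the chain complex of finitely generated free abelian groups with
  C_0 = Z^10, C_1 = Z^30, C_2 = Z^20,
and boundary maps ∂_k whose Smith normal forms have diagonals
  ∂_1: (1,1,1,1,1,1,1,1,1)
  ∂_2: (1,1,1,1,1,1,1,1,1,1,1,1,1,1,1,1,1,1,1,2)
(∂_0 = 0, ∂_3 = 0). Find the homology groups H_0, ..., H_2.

H_0 ≅ Z,  H_1 ≅ Z ⊕ Z/2,  H_2 = 0.

H_0: b_0 = 10 − 0 − 9 = 1; torsion from ∂_1 factors > 1: none. So H_0 ≅ Z.
H_1: b_1 = 30 − 9 − 20 = 1; torsion from ∂_2 factors > 1: [2]. So H_1 ≅ Z ⊕ Z/2.
H_2: b_2 = 20 − 20 − 0 = 0; torsion from ∂_3 factors > 1: none. So H_2 ≅ 0.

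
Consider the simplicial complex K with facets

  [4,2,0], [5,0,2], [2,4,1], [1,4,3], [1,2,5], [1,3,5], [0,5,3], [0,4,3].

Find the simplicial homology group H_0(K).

H_0 = Z.

Fix the vertex order 0 < 1 < 2 < 3 < 4 < 5 and write every simplex with vertices in increasing order. Then dim K = 2 and the simplices of K are:

  0-simplices (6): [0], [1], [2], [3], [4], [5]
  1-simplices (12): [0,2], [0,3], [0,4], [0,5], [1,2], [1,3], [1,4], [1,5], [2,4], [2,5], [3,4], [3,5]
  2-simplices (8): [0,2,4], [0,2,5], [0,3,4], [0,3,5], [1,2,4], [1,2,5], [1,3,4], [1,3,5]

Hence C_0 ≅ Z^6, C_1 ≅ Z^12, C_2 ≅ Z^8.

The boundary map ∂_1: C_1 → C_0 is given by ∂[p,q] = [q] − [p].
This gives a 6×12 integer matrix of rank 5; reducing to Smith normal form yields diagonal entries (1,1,1,1,1).

Boundary ∂_2: C_2 → C_1 acts by ∂[p,q,r] = [q,r] − [p,r] + [p,q]. For instance
  ∂[1,3,5] = [3,5] − [1,5] + [1,3],
  ∂[0,3,4] = [3,4] − [0,4] + [0,3].
The 12×8 boundary matrix has rank 7 and Smith normal form diag(1,1,1,1,1,1,1).

Reading off H_k = ker ∂_k / im ∂_{k+1}:

  H_0: rank C_0 − rank ∂_1 = 6 − 5 = 1, and the invariant factors of ∂_1 are all 1, so H_0 ≅ Z.

(K is a triangulation of the 2-sphere S^2.)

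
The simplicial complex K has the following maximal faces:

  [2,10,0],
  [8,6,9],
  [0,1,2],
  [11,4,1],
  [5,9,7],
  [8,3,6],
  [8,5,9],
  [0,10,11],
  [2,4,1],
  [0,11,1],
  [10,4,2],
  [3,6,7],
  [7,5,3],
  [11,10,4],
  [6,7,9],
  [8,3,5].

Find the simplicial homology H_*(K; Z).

We work with the vertex ordering 0 < 1 < 2 < 3 < 4 < 5 < 6 < 7 < 8 < 9 < 10 < 11. The simplices of K, each written with vertices in increasing order, are:

  0-simplices (12): [0], [1], [2], [3], [4], [5], [6], [7], [8], [9], [10], [11]
  1-simplices (24): (24 of them)
  2-simplices (16): [0,1,2], [0,1,11], [0,2,10], [0,10,11], [1,2,4], [1,4,11], [2,4,10], [3,5,7], [3,5,8], [3,6,7], [3,6,8], [4,10,11], [5,7,9], [5,8,9], [6,7,9], [6,8,9]

Hence C_0 ≅ Z^12, C_1 ≅ Z^24, C_2 ≅ Z^16.

∂_1: C_1 → C_0 sends each edge [p,q] (with p < q) to q − p. For instance
  ∂[6,7] = [7] − [6].
The 12×24 boundary matrix has rank 10 and Smith normal form diag(1,1,1,1,1,1,1,1,1,1).

∂_2: C_2 → C_1 acts by ∂[p,q,r] = [q,r] − [p,r] + [p,q]. For instance
  ∂[3,6,7] = [6,7] − [3,7] + [3,6],
  ∂[0,1,2] = [1,2] − [0,2] + [0,1].
The resulting 24×16 matrix has rank 14, and its Smith normal form has invariant factors (1,1,1,1,1,1,1,1,1,1,1,1,1,1).

From H_k ≅ ker(∂_k) / im(∂_{k+1}) we obtain:

  H_0: rank C_0 − rank ∂_1 = 12 − 10 = 2, and the invariant factors of ∂_1 are all 1, so H_0 = Z^2.
  H_1: rank ker ∂_1 − rank ∂_2 = (24 − 10) − 14 = 0, and the invariant factors of ∂_2 are all 1, so H_1 = 0.
  H_2: rank ker ∂_2 − rank ∂_3 = (16 − 14) − 0 = 2, and there is no ∂_3, so H_2 = Z^2.

H_0 = Z^2,  H_1 = 0,  H_2 = Z^2.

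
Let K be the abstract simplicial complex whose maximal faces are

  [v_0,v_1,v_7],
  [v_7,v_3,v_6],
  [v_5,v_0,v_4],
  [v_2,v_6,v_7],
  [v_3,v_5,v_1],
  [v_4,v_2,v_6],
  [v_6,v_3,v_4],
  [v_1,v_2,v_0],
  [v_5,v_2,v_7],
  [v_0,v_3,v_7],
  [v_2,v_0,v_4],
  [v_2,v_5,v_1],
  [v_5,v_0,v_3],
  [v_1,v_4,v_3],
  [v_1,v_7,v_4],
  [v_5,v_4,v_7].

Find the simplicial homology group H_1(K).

Take the total order v_0 < v_1 < v_2 < v_3 < v_4 < v_5 < v_6 < v_7 on the vertex set. Then K (dimension 2) consists of the simplices:

  0-simplices (8): [v_0], [v_1], [v_2], [v_3], [v_4], [v_5], [v_6], [v_7]
  1-simplices (24): (24 of them)
  2-simplices (16): (16 of them)

Hence C_0 ≅ Z^8, C_1 ≅ Z^24, C_2 ≅ Z^16.

The boundary map ∂_1: C_1 → C_0 is given by ∂[p,q] = [q] − [p]. For instance
  ∂[v_2,v_6] = [v_6] − [v_2].
This gives a 8×24 integer matrix of rank 7; reducing to Smith normal form yields diagonal entries (1,1,1,1,1,1,1).

Boundary ∂_2: C_2 → C_1 maps a triangle to the signed sum of its edges. For instance
  ∂[v_1,v_4,v_7] = [v_4,v_7] − [v_1,v_7] + [v_1,v_4],
  ∂[v_1,v_3,v_5] = [v_3,v_5] − [v_1,v_5] + [v_1,v_3].
This gives a 24×16 integer matrix of rank 15; reducing to Smith normal form yields diagonal entries (1,1,1,1,1,1,1,1,1,1,1,1,1,1,1).

Reading off H_k = ker ∂_k / im ∂_{k+1}:

  H_1: rank ker ∂_1 − rank ∂_2 = (24 − 7) − 15 = 2, and the invariant factors of ∂_2 are all 1, so H_1 = Z^2.

H_1 ≅ Z^2.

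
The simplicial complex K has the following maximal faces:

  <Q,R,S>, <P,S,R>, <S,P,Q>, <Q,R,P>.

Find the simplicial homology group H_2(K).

H_2 ≅ Z.

Fix the vertex order P < Q < R < S and write every simplex with vertices in increasing order. Then dim K = 2 and the simplices of K are:

  0-simplices (4): P, Q, R, S
  1-simplices (6): PQ, PR, PS, QR, QS, RS
  2-simplices (4): PQR, PQS, PRS, QRS

giving chain groups C_0 ≅ Z^4, C_1 ≅ Z^6, C_2 ≅ Z^4.

Boundary ∂_1: C_1 → C_0 sends each edge [p,q] (with p < q) to q − p. For instance
  ∂PS = S − P.
As a 4×6 matrix over Z this has rank 3, with invariant factors (1,1,1).

∂_2: C_2 → C_1 sends each 2-simplex [p,q,r] to [q,r] − [p,r] + [p,q]. For instance
  ∂QRS = RS − QS + QR,
  ∂PQR = QR − PR + PQ.
This gives a 6×4 integer matrix of rank 3; reducing to Smith normal form yields diagonal entries (1,1,1).

Now H_k = ker ∂_k / im ∂_{k+1}, so:

  H_2: rank ker ∂_2 − rank ∂_3 = (4 − 3) − 0 = 1, and there is no ∂_3, so H_2 ≅ Z.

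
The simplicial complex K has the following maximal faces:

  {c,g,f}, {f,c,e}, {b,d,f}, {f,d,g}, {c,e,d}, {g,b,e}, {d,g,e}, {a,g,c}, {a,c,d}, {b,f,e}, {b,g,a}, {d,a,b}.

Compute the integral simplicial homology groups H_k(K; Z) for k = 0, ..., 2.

We work with the vertex ordering a < b < c < d < e < f < g. The simplices of K, each written with vertices in increasing order, are:

  0-simplices (7): a, b, c, d, e, f, g
  1-simplices (18): ab, ac, ad, ag, bd, be, bf, bg, cd, ce, cf, cg, de, df, dg, ef, eg, fg
  2-simplices (12): abd, abg, acd, acg, bdf, bef, beg, cde, cef, cfg, deg, dfg

giving chain groups C_0 ≅ Z^7, C_1 ≅ Z^18, C_2 ≅ Z^12.

The boundary map ∂_1: C_1 → C_0 maps an edge to its endpoints' difference, ∂[p,q] = q − p. For instance
  ∂eg = g − e.
The resulting 7×18 matrix has rank 6, and its Smith normal form has invariant factors (1,1,1,1,1,1).

Boundary ∂_2: C_2 → C_1 acts by ∂[p,q,r] = [q,r] − [p,r] + [p,q]. For instance
  ∂bef = ef − bf + be,
  ∂cde = de − ce + cd.
This gives a 18×12 integer matrix of rank 12; reducing to Smith normal form yields diagonal entries (1,1,1,1,1,1,1,1,1,1,1,2).

Now H_k = ker ∂_k / im ∂_{k+1}, so:

  H_0: rank C_0 − rank ∂_1 = 7 − 6 = 1, and the invariant factors of ∂_1 are all 1, so H_0 ≅ Z.
  H_1: rank ker ∂_1 − rank ∂_2 = (18 − 6) − 12 = 0, and ∂_2 has invariant factor 2 > 1, so H_1 ≅ Z/2.
  H_2: rank ker ∂_2 − rank ∂_3 = (12 − 12) − 0 = 0, and there is no ∂_3, so H_2 ≅ 0.

As a check, the Euler characteristic is 7 − 18 + 12 = 1, which agrees with 1 − 0 + 0 = 1.
(K is a triangulation of the real projective plane RP^2.)

H_0 ≅ Z,  H_1 ≅ Z/2,  H_2 = 0.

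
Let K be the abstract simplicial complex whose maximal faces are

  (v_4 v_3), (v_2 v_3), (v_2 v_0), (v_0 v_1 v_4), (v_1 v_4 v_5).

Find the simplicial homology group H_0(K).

H_0 = Z.

Take the total order v_0 < v_1 < v_2 < v_3 < v_4 < v_5 on the vertex set. Then K (dimension 2) consists of the simplices:

  0-simplices (6): [v_0], [v_1], [v_2], [v_3], [v_4], [v_5]
  1-simplices (8): [v_0,v_1], [v_0,v_2], [v_0,v_4], [v_1,v_4], [v_1,v_5], [v_2,v_3], [v_3,v_4], [v_4,v_5]
  2-simplices (2): [v_0,v_1,v_4], [v_1,v_4,v_5]

giving chain groups C_0 ≅ Z^6, C_1 ≅ Z^8, C_2 ≅ Z^2.

Boundary ∂_1: C_1 → C_0 is given by ∂[p,q] = [q] − [p]. For instance
  ∂[v_4,v_5] = [v_5] − [v_4].
As a 6×8 matrix over Z this has rank 5, with invariant factors (1,1,1,1,1).

The boundary map ∂_2: C_2 → C_1 sends each 2-simplex [p,q,r] to [q,r] − [p,r] + [p,q]. For instance
  ∂[v_1,v_4,v_5] = [v_4,v_5] − [v_1,v_5] + [v_1,v_4],
  ∂[v_0,v_1,v_4] = [v_1,v_4] − [v_0,v_4] + [v_0,v_1].
This gives a 8×2 integer matrix of rank 2; reducing to Smith normal form yields diagonal entries (1,1).

Now H_k = ker ∂_k / im ∂_{k+1}, so:

  H_0: rank C_0 − rank ∂_1 = 6 − 5 = 1, and the invariant factors of ∂_1 are all 1, so H_0 ≅ Z.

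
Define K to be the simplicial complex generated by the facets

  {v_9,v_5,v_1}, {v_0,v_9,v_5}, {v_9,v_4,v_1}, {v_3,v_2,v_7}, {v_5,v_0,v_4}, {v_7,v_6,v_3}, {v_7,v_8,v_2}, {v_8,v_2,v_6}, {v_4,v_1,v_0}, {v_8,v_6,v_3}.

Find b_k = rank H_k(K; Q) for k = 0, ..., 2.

Fix the vertex order v_0 < v_1 < v_2 < v_3 < v_4 < v_5 < v_6 < v_7 < v_8 < v_9 and write every simplex with vertices in increasing order. Then dim K = 2 and the simplices of K are:

  0-simplices (10): [v_0], [v_1], [v_2], [v_3], [v_4], [v_5], [v_6], [v_7], [v_8], [v_9]
  1-simplices (20): (20 of them)
  2-simplices (10): [v_0,v_1,v_4], [v_0,v_4,v_5], [v_0,v_5,v_9], [v_1,v_4,v_9], [v_1,v_5,v_9], [v_2,v_3,v_7], [v_2,v_6,v_8], [v_2,v_7,v_8], [v_3,v_6,v_7], [v_3,v_6,v_8]

giving chain groups C_0 ≅ Z^10, C_1 ≅ Z^20, C_2 ≅ Z^10.

The boundary map ∂_1: C_1 → C_0 sends each edge [p,q] (with p < q) to q − p. For instance
  ∂[v_5,v_9] = [v_9] − [v_5].
This gives a 10×20 integer matrix of rank 8; reducing to Smith normal form yields diagonal entries (1,1,1,1,1,1,1,1).

Boundary ∂_2: C_2 → C_1 acts by ∂[p,q,r] = [q,r] − [p,r] + [p,q]. For instance
  ∂[v_0,v_4,v_5] = [v_4,v_5] − [v_0,v_5] + [v_0,v_4],
  ∂[v_2,v_3,v_7] = [v_3,v_7] − [v_2,v_7] + [v_2,v_3].
As a 20×10 matrix over Z this has rank 10, with invariant factors (1,1,1,1,1,1,1,1,1,1).

Computing H_k = (kernel of ∂_k) / (image of ∂_{k+1}):

  H_0: rank C_0 − rank ∂_1 = 10 − 8 = 2, and the invariant factors of ∂_1 are all 1, so H_0 ≅ Z^2.
  H_1: rank ker ∂_1 − rank ∂_2 = (20 − 8) − 10 = 2, and the invariant factors of ∂_2 are all 1, so H_1 ≅ Z^2.
  H_2: rank ker ∂_2 − rank ∂_3 = (10 − 10) − 0 = 0, and there is no ∂_3, so H_2 ≅ 0.

(K is a triangulation of the disjoint union of the Möbius band and the Möbius band.)

Hence the Betti numbers are b_0 = 2, b_1 = 2, b_2 = 0.

b_0 = 2, b_1 = 2, b_2 = 0.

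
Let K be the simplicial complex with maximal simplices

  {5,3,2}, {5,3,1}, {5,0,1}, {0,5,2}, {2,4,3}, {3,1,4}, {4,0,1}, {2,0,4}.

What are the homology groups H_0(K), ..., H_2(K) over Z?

Take the total order 0 < 1 < 2 < 3 < 4 < 5 on the vertex set. Then K (dimension 2) consists of the simplices:

  0-simplices (6): [0], [1], [2], [3], [4], [5]
  1-simplices (12): [0,1], [0,2], [0,4], [0,5], [1,3], [1,4], [1,5], [2,3], [2,4], [2,5], [3,4], [3,5]
  2-simplices (8): [0,1,4], [0,1,5], [0,2,4], [0,2,5], [1,3,4], [1,3,5], [2,3,4], [2,3,5]

giving chain groups C_0 ≅ Z^6, C_1 ≅ Z^12, C_2 ≅ Z^8.

The boundary map ∂_1: C_1 → C_0 is given by ∂[p,q] = [q] − [p]. For instance
  ∂[3,4] = [4] − [3].
This gives a 6×12 integer matrix of rank 5; reducing to Smith normal form yields diagonal entries (1,1,1,1,1).

Boundary ∂_2: C_2 → C_1 sends each 2-simplex [p,q,r] to [q,r] − [p,r] + [p,q]. For instance
  ∂[0,1,4] = [1,4] − [0,4] + [0,1],
  ∂[0,2,5] = [2,5] − [0,5] + [0,2].
The resulting 12×8 matrix has rank 7, and its Smith normal form has invariant factors (1,1,1,1,1,1,1).

From H_k ≅ ker(∂_k) / im(∂_{k+1}) we obtain:

  H_0: rank C_0 − rank ∂_1 = 6 − 5 = 1, and the invariant factors of ∂_1 are all 1, so H_0 = Z.
  H_1: rank ker ∂_1 − rank ∂_2 = (12 − 5) − 7 = 0, and the invariant factors of ∂_2 are all 1, so H_1 = 0.
  H_2: rank ker ∂_2 − rank ∂_3 = (8 − 7) − 0 = 1, and there is no ∂_3, so H_2 = Z.

H_0 ≅ Z,  H_1 = 0,  H_2 ≅ Z.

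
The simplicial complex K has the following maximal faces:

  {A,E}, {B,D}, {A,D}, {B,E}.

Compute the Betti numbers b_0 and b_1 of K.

b_0 = 1, b_1 = 1.

Order the vertices as A < B < D < E. Listing each simplex with vertices in this order, K has dimension 1 with simplices:

  0-simplices (4): A, B, D, E
  1-simplices (4): AD, AE, BD, BE

so the chain groups are C_0 ≅ Z^4, C_1 ≅ Z^4.

The boundary map ∂_1: C_1 → C_0 sends each edge [p,q] (with p < q) to q − p. For instance
  ∂BD = D − B.
The resulting 4×4 matrix has rank 3, and its Smith normal form has invariant factors (1,1,1).

Computing H_k = (kernel of ∂_k) / (image of ∂_{k+1}):

  H_0: rank C_0 − rank ∂_1 = 4 − 3 = 1, and the invariant factors of ∂_1 are all 1, so H_0 ≅ Z.
  H_1: rank ker ∂_1 − rank ∂_2 = (4 − 3) − 0 = 1, and there is no ∂_2, so H_1 ≅ Z.

As a check, the Euler characteristic is 4 − 4 = 0, which agrees with 1 − 1 = 0.

Hence the Betti numbers are b_0 = 1, b_1 = 1.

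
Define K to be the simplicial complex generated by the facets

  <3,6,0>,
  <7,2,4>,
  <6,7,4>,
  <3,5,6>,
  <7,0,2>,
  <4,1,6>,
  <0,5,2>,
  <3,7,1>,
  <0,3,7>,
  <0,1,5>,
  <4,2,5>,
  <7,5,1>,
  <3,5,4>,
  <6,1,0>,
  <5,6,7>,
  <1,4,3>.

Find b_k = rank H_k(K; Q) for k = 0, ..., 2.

b_0 = 1, b_1 = 2, b_2 = 1.

Take the total order 0 < 1 < 2 < 3 < 4 < 5 < 6 < 7 on the vertex set. Then K (dimension 2) consists of the simplices:

  0-simplices (8): [0], [1], [2], [3], [4], [5], [6], [7]
  1-simplices (24): (24 of them)
  2-simplices (16): [0,1,5], [0,1,6], [0,2,5], [0,2,7], [0,3,6], [0,3,7], [1,3,4], [1,3,7], [1,4,6], [1,5,7], [2,4,5], [2,4,7], [3,4,5], [3,5,6], [4,6,7], [5,6,7]

so the chain groups are C_0 ≅ Z^8, C_1 ≅ Z^24, C_2 ≅ Z^16.

∂_1: C_1 → C_0 maps an edge to its endpoints' difference, ∂[p,q] = q − p. For instance
  ∂[0,7] = [7] − [0].
This gives a 8×24 integer matrix of rank 7; reducing to Smith normal form yields diagonal entries (1,1,1,1,1,1,1).

The boundary map ∂_2: C_2 → C_1 sends each 2-simplex [p,q,r] to [q,r] − [p,r] + [p,q]. For instance
  ∂[3,5,6] = [5,6] − [3,6] + [3,5],
  ∂[1,3,7] = [3,7] − [1,7] + [1,3].
The 24×16 boundary matrix has rank 15 and Smith normal form diag(1,1,1,1,1,1,1,1,1,1,1,1,1,1,1).

Reading off H_k = ker ∂_k / im ∂_{k+1}:

  H_0: rank C_0 − rank ∂_1 = 8 − 7 = 1, and the invariant factors of ∂_1 are all 1, so H_0 = Z.
  H_1: rank ker ∂_1 − rank ∂_2 = (24 − 7) − 15 = 2, and the invariant factors of ∂_2 are all 1, so H_1 = Z^2.
  H_2: rank ker ∂_2 − rank ∂_3 = (16 − 15) − 0 = 1, and there is no ∂_3, so H_2 = Z.

Hence the Betti numbers are b_0 = 1, b_1 = 2, b_2 = 1.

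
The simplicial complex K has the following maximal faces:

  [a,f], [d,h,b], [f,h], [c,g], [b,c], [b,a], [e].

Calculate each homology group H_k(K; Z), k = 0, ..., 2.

We work with the vertex ordering a < b < c < d < e < f < g < h. The simplices of K, each written with vertices in increasing order, are:

  0-simplices (8): a, b, c, d, e, f, g, h
  1-simplices (8): ab, af, bc, bd, bh, cg, dh, fh
  2-simplices (1): bdh

Hence C_0 ≅ Z^8, C_1 ≅ Z^8, C_2 ≅ Z^1.

Boundary ∂_1: C_1 → C_0 maps an edge to its endpoints' difference, ∂[p,q] = q − p.
This gives a 8×8 integer matrix of rank 6; reducing to Smith normal form yields diagonal entries (1,1,1,1,1,1).

Boundary ∂_2: C_2 → C_1 sends each 2-simplex [p,q,r] to [q,r] − [p,r] + [p,q]. For instance
  ∂bdh = dh − bh + bd.
The 8×1 boundary matrix has rank 1 and Smith normal form diag(1).

From H_k ≅ ker(∂_k) / im(∂_{k+1}) we obtain:

  H_0: rank C_0 − rank ∂_1 = 8 − 6 = 2, and the invariant factors of ∂_1 are all 1, so H_0 = Z^2.
  H_1: rank ker ∂_1 − rank ∂_2 = (8 − 6) − 1 = 1, and the invariant factors of ∂_2 are all 1, so H_1 = Z.
  H_2: rank ker ∂_2 − rank ∂_3 = (1 − 1) − 0 = 0, and there is no ∂_3, so H_2 = 0.

H_0 = Z^2,  H_1 = Z,  H_2 = 0.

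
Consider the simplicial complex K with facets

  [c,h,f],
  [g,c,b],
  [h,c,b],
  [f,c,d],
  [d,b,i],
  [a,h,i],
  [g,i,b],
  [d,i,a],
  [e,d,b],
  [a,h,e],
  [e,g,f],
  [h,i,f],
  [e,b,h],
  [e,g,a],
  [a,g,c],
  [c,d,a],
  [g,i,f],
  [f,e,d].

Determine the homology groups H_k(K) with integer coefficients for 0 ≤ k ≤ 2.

H_0 = Z,  H_1 = Z^2,  H_2 = Z.

Fix the vertex order a < b < c < d < e < f < g < h < i and write every simplex with vertices in increasing order. Then dim K = 2 and the simplices of K are:

  0-simplices (9): a, b, c, d, e, f, g, h, i
  1-simplices (27): ac, ad, ae, ag, ah, ai, bc, bd, be, bg, bh, bi, cd, cf, cg, ch, de, df, di, ef, eg, eh, fg, fh, fi, gi, hi
  2-simplices (18): acd, acg, adi, aeg, aeh, ahi, bcg, bch, bde, bdi, beh, bgi, cdf, cfh, def, efg, fgi, fhi

Hence C_0 ≅ Z^9, C_1 ≅ Z^27, C_2 ≅ Z^18.

∂_1: C_1 → C_0 sends each edge [p,q] (with p < q) to q − p. For instance
  ∂cf = f − c.
This gives a 9×27 integer matrix of rank 8; reducing to Smith normal form yields diagonal entries (1,1,1,1,1,1,1,1).

Boundary ∂_2: C_2 → C_1 sends each 2-simplex [p,q,r] to [q,r] − [p,r] + [p,q]. For instance
  ∂cdf = df − cf + cd,
  ∂bdi = di − bi + bd.
The resulting 27×18 matrix has rank 17, and its Smith normal form has invariant factors (1,1,1,1,1,1,1,1,1,1,1,1,1,1,1,1,1).

From H_k ≅ ker(∂_k) / im(∂_{k+1}) we obtain:

  H_0: rank C_0 − rank ∂_1 = 9 − 8 = 1, and the invariant factors of ∂_1 are all 1, so H_0 ≅ Z.
  H_1: rank ker ∂_1 − rank ∂_2 = (27 − 8) − 17 = 2, and the invariant factors of ∂_2 are all 1, so H_1 ≅ Z^2.
  H_2: rank ker ∂_2 − rank ∂_3 = (18 − 17) − 0 = 1, and there is no ∂_3, so H_2 ≅ Z.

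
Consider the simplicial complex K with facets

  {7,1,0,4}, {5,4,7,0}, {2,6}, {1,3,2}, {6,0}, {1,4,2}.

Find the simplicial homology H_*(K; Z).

Take the total order 0 < 1 < 2 < 3 < 4 < 5 < 6 < 7 on the vertex set. Then K (dimension 3) consists of the simplices:

  0-simplices (8): [0], [1], [2], [3], [4], [5], [6], [7]
  1-simplices (15): [0,1], [0,4], [0,5], [0,6], [0,7], [1,2], [1,3], [1,4], [1,7], [2,3], [2,4], [2,6], [4,5], [4,7], [5,7]
  2-simplices (9): [0,1,4], [0,1,7], [0,4,5], [0,4,7], [0,5,7], [1,2,3], [1,2,4], [1,4,7], [4,5,7]
  3-simplices (2): [0,1,4,7], [0,4,5,7]

Hence C_0 ≅ Z^8, C_1 ≅ Z^15, C_2 ≅ Z^9, C_3 ≅ Z^2.

The boundary map ∂_1: C_1 → C_0 sends each edge [p,q] (with p < q) to q − p. For instance
  ∂[0,6] = [6] − [0].
The 8×15 boundary matrix has rank 7 and Smith normal form diag(1,1,1,1,1,1,1).

∂_2: C_2 → C_1 maps a triangle to the signed sum of its edges. For instance
  ∂[0,4,5] = [4,5] − [0,5] + [0,4],
  ∂[0,4,7] = [4,7] − [0,7] + [0,4].
This gives a 15×9 integer matrix of rank 7; reducing to Smith normal form yields diagonal entries (1,1,1,1,1,1,1).

The boundary map ∂_3: C_3 → C_2 sends each 3-simplex σ to the alternating sum Σ_i (−1)^i (σ with its i-th vertex removed). For instance
  ∂[0,1,4,7] = [1,4,7] − [0,4,7] + [0,1,7] − [0,1,4],
  ∂[0,4,5,7] = [4,5,7] − [0,5,7] + [0,4,7] − [0,4,5].
The 9×2 boundary matrix has rank 2 and Smith normal form diag(1,1).

Computing H_k = (kernel of ∂_k) / (image of ∂_{k+1}):

  H_0: rank C_0 − rank ∂_1 = 8 − 7 = 1, and the invariant factors of ∂_1 are all 1, so H_0 = Z.
  H_1: rank ker ∂_1 − rank ∂_2 = (15 − 7) − 7 = 1, and the invariant factors of ∂_2 are all 1, so H_1 = Z.
  H_2: rank ker ∂_2 − rank ∂_3 = (9 − 7) − 2 = 0, and the invariant factors of ∂_3 are all 1, so H_2 = 0.
  H_3: rank ker ∂_3 − rank ∂_4 = (2 − 2) − 0 = 0, and there is no ∂_4, so H_3 = 0.

H_0 = Z,  H_1 = Z,  H_2 = 0,  H_3 = 0.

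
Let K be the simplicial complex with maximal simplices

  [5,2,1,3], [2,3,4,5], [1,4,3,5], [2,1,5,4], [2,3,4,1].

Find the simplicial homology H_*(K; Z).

K has 5 vertices, 10 edges, 10 triangles, 5 3-simplices.
rank ∂_0 = 0, rank ∂_1 = 4 ⇒ b_0 = 5 − 0 − 4 = 1; all invariant factors of ∂_1 are 1 so no torsion. So H_0 ≅ Z.
rank ∂_1 = 4, rank ∂_2 = 6 ⇒ b_1 = 10 − 4 − 6 = 0; all invariant factors of ∂_2 are 1 so no torsion. So H_1 ≅ 0.
rank ∂_2 = 6, rank ∂_3 = 4 ⇒ b_2 = 10 − 6 − 4 = 0; all invariant factors of ∂_3 are 1 so no torsion. So H_2 ≅ 0.
rank ∂_3 = 4, rank ∂_4 = 0 ⇒ b_3 = 5 − 4 − 0 = 1. So H_3 ≅ Z.

H_0 = Z,  H_1 = 0,  H_2 = 0,  H_3 = Z.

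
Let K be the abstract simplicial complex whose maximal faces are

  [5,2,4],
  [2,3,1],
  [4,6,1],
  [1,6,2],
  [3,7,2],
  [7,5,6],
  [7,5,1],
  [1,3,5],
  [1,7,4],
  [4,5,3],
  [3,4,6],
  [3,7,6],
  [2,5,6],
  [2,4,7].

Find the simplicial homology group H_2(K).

We work with the vertex ordering 1 < 2 < 3 < 4 < 5 < 6 < 7. The simplices of K, each written with vertices in increasing order, are:

  0-simplices (7): [1], [2], [3], [4], [5], [6], [7]
  1-simplices (21): [1,2], [1,3], [1,4], [1,5], [1,6], [1,7], [2,3], [2,4], [2,5], [2,6], [2,7], [3,4], [3,5], [3,6], [3,7], [4,5], [4,6], [4,7], [5,6], [5,7], [6,7]
  2-simplices (14): [1,2,3], [1,2,6], [1,3,5], [1,4,6], [1,4,7], [1,5,7], [2,3,7], [2,4,5], [2,4,7], [2,5,6], [3,4,5], [3,4,6], [3,6,7], [5,6,7]

giving chain groups C_0 ≅ Z^7, C_1 ≅ Z^21, C_2 ≅ Z^14.

Boundary ∂_1: C_1 → C_0 maps an edge to its endpoints' difference, ∂[p,q] = q − p. For instance
  ∂[1,2] = [2] − [1].
The 7×21 boundary matrix has rank 6 and Smith normal form diag(1,1,1,1,1,1).

The boundary map ∂_2: C_2 → C_1 acts by ∂[p,q,r] = [q,r] − [p,r] + [p,q]. For instance
  ∂[3,4,5] = [4,5] − [3,5] + [3,4],
  ∂[2,4,5] = [4,5] − [2,5] + [2,4].
The resulting 21×14 matrix has rank 13, and its Smith normal form has invariant factors (1,1,1,1,1,1,1,1,1,1,1,1,1).

Now H_k = ker ∂_k / im ∂_{k+1}, so:

  H_2: rank ker ∂_2 − rank ∂_3 = (14 − 13) − 0 = 1, and there is no ∂_3, so H_2 ≅ Z.

(K is a triangulation of the torus T^2.)

H_2 = Z.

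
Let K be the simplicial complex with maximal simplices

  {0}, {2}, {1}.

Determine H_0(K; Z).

Take the total order 0 < 1 < 2 on the vertex set. Then K (dimension 0) consists of the simplices:

  0-simplices (3): [0], [1], [2]

Hence C_0 ≅ Z^3.

From H_k ≅ ker(∂_k) / im(∂_{k+1}) we obtain:

  H_0: rank C_0 − rank ∂_1 = 3 − 0 = 3, and there is no ∂_1, so H_0 ≅ Z^3.

(K is a triangulation of a set of 3 points.)

H_0 ≅ Z^3.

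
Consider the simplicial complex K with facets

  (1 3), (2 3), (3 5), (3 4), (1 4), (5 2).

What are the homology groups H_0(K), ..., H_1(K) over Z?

K has 5 vertices, 6 edges.
rank ∂_0 = 0, rank ∂_1 = 4 ⇒ b_0 = 5 − 0 − 4 = 1; all invariant factors of ∂_1 are 1 so no torsion. So H_0 ≅ Z.
rank ∂_1 = 4, rank ∂_2 = 0 ⇒ b_1 = 6 − 4 − 0 = 2. So H_1 ≅ Z^2.

H_0 ≅ Z,  H_1 ≅ Z^2.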